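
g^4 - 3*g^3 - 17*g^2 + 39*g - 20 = (g - 5)*(g - 1)^2*(g + 4)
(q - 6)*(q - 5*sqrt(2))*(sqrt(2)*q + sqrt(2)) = sqrt(2)*q^3 - 10*q^2 - 5*sqrt(2)*q^2 - 6*sqrt(2)*q + 50*q + 60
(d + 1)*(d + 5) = d^2 + 6*d + 5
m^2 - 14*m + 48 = (m - 8)*(m - 6)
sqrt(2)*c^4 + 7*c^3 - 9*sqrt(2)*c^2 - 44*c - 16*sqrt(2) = (c - 2*sqrt(2))*(c + sqrt(2))*(c + 4*sqrt(2))*(sqrt(2)*c + 1)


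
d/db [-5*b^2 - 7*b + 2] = -10*b - 7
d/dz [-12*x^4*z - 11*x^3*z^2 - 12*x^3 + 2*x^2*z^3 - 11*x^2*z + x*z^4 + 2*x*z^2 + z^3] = -12*x^4 - 22*x^3*z + 6*x^2*z^2 - 11*x^2 + 4*x*z^3 + 4*x*z + 3*z^2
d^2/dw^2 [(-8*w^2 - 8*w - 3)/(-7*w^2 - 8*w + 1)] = 2*(-56*w^3 + 609*w^2 + 672*w + 285)/(343*w^6 + 1176*w^5 + 1197*w^4 + 176*w^3 - 171*w^2 + 24*w - 1)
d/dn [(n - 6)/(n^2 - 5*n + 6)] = (n^2 - 5*n - (n - 6)*(2*n - 5) + 6)/(n^2 - 5*n + 6)^2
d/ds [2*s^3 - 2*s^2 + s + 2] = 6*s^2 - 4*s + 1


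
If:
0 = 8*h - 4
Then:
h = 1/2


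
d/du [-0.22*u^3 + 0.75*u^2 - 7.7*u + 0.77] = -0.66*u^2 + 1.5*u - 7.7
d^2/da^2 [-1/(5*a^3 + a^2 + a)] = 2*(a*(15*a + 1)*(5*a^2 + a + 1) - (15*a^2 + 2*a + 1)^2)/(a^3*(5*a^2 + a + 1)^3)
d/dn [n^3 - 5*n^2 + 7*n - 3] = 3*n^2 - 10*n + 7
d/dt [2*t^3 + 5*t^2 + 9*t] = 6*t^2 + 10*t + 9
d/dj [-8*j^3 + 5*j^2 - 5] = 2*j*(5 - 12*j)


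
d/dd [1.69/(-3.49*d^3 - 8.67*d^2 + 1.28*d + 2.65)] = (17.6943*d^2 + 29.3046*d - 2.1632)/(3.49*d^3 + 8.67*d^2 - 1.28*d - 2.65)^2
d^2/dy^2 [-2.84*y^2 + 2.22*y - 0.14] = -5.68000000000000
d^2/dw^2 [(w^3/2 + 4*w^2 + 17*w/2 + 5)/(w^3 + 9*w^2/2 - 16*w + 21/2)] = 4*(7*w^6 + 198*w^5 + 1221*w^4 + 2346*w^3 - 5163*w^2 - 9108*w + 11651)/(8*w^9 + 108*w^8 + 102*w^7 - 2475*w^6 + 636*w^5 + 24687*w^4 - 66410*w^3 + 76419*w^2 - 42336*w + 9261)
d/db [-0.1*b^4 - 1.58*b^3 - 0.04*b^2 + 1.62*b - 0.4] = -0.4*b^3 - 4.74*b^2 - 0.08*b + 1.62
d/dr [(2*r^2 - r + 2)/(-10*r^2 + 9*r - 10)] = 8*(r^2 - 1)/(100*r^4 - 180*r^3 + 281*r^2 - 180*r + 100)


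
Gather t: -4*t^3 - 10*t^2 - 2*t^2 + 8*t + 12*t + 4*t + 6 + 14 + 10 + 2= -4*t^3 - 12*t^2 + 24*t + 32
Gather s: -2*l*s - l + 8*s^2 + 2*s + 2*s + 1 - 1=-l + 8*s^2 + s*(4 - 2*l)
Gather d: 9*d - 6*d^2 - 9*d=-6*d^2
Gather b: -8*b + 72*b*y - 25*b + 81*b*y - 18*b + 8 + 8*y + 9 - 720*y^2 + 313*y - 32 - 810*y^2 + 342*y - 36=b*(153*y - 51) - 1530*y^2 + 663*y - 51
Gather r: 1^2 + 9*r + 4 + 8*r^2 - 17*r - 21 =8*r^2 - 8*r - 16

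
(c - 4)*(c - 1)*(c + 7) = c^3 + 2*c^2 - 31*c + 28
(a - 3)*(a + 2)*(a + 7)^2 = a^4 + 13*a^3 + 29*a^2 - 133*a - 294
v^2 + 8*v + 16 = (v + 4)^2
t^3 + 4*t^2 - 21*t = t*(t - 3)*(t + 7)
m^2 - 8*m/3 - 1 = (m - 3)*(m + 1/3)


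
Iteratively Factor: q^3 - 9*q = (q)*(q^2 - 9) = q*(q - 3)*(q + 3)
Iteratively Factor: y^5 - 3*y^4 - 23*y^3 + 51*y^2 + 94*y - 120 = (y + 4)*(y^4 - 7*y^3 + 5*y^2 + 31*y - 30) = (y + 2)*(y + 4)*(y^3 - 9*y^2 + 23*y - 15) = (y - 1)*(y + 2)*(y + 4)*(y^2 - 8*y + 15) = (y - 5)*(y - 1)*(y + 2)*(y + 4)*(y - 3)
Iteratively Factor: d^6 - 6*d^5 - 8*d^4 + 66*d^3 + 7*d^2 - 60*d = (d + 3)*(d^5 - 9*d^4 + 19*d^3 + 9*d^2 - 20*d) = (d - 5)*(d + 3)*(d^4 - 4*d^3 - d^2 + 4*d) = (d - 5)*(d + 1)*(d + 3)*(d^3 - 5*d^2 + 4*d) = (d - 5)*(d - 1)*(d + 1)*(d + 3)*(d^2 - 4*d) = d*(d - 5)*(d - 1)*(d + 1)*(d + 3)*(d - 4)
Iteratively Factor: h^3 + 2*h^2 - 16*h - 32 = (h + 4)*(h^2 - 2*h - 8) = (h - 4)*(h + 4)*(h + 2)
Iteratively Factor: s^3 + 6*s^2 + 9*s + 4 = (s + 1)*(s^2 + 5*s + 4) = (s + 1)^2*(s + 4)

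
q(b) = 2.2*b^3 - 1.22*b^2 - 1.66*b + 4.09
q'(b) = 6.6*b^2 - 2.44*b - 1.66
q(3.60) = 84.95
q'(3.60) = 75.09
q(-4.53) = -217.94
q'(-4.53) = 144.83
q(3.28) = 63.15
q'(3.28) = 61.34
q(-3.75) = -122.86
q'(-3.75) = 100.30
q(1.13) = 3.83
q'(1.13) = 4.01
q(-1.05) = 1.94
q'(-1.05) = 8.18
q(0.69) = 3.09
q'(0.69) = -0.20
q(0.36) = 3.44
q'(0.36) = -1.68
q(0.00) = 4.09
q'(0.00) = -1.66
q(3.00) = 47.53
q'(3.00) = 50.42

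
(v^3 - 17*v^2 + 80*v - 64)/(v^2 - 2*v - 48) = (v^2 - 9*v + 8)/(v + 6)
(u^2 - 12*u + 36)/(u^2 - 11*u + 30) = (u - 6)/(u - 5)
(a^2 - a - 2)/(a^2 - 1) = (a - 2)/(a - 1)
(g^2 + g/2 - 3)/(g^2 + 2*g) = (g - 3/2)/g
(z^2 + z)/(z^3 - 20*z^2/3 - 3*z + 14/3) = 3*z/(3*z^2 - 23*z + 14)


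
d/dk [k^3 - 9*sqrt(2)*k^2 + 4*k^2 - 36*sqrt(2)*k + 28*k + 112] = 3*k^2 - 18*sqrt(2)*k + 8*k - 36*sqrt(2) + 28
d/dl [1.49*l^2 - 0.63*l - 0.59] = 2.98*l - 0.63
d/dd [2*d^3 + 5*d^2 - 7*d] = 6*d^2 + 10*d - 7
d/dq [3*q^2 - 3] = 6*q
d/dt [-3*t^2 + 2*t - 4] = 2 - 6*t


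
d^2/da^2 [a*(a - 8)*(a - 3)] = 6*a - 22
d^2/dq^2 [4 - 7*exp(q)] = -7*exp(q)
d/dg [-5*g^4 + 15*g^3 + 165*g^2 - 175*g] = -20*g^3 + 45*g^2 + 330*g - 175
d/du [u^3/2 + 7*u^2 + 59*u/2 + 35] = 3*u^2/2 + 14*u + 59/2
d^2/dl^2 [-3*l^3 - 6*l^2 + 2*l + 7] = -18*l - 12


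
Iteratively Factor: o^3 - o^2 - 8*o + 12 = (o - 2)*(o^2 + o - 6) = (o - 2)*(o + 3)*(o - 2)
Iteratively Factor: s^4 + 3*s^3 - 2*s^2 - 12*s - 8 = (s - 2)*(s^3 + 5*s^2 + 8*s + 4) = (s - 2)*(s + 1)*(s^2 + 4*s + 4) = (s - 2)*(s + 1)*(s + 2)*(s + 2)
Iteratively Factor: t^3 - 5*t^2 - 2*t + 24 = (t - 4)*(t^2 - t - 6) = (t - 4)*(t + 2)*(t - 3)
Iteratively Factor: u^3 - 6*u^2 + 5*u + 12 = (u - 3)*(u^2 - 3*u - 4) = (u - 4)*(u - 3)*(u + 1)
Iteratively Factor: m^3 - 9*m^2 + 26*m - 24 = (m - 2)*(m^2 - 7*m + 12) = (m - 4)*(m - 2)*(m - 3)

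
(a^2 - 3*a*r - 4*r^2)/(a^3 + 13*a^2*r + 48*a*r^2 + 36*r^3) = (a - 4*r)/(a^2 + 12*a*r + 36*r^2)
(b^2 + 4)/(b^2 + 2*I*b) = (b - 2*I)/b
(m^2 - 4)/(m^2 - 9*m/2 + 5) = 2*(m + 2)/(2*m - 5)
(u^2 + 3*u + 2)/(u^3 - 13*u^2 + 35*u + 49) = (u + 2)/(u^2 - 14*u + 49)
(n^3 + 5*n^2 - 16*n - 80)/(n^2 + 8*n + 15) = (n^2 - 16)/(n + 3)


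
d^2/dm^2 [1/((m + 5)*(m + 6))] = 2*((m + 5)^2 + (m + 5)*(m + 6) + (m + 6)^2)/((m + 5)^3*(m + 6)^3)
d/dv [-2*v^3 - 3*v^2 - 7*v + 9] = -6*v^2 - 6*v - 7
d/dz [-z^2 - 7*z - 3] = -2*z - 7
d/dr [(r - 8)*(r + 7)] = 2*r - 1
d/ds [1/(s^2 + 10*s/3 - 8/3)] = 6*(-3*s - 5)/(3*s^2 + 10*s - 8)^2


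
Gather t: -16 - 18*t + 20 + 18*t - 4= 0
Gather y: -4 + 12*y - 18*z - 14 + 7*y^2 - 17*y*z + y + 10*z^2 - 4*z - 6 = 7*y^2 + y*(13 - 17*z) + 10*z^2 - 22*z - 24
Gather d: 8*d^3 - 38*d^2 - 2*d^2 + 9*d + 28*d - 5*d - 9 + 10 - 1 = 8*d^3 - 40*d^2 + 32*d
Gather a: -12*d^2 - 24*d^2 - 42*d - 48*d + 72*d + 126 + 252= -36*d^2 - 18*d + 378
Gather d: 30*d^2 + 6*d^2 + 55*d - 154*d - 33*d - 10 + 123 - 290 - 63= 36*d^2 - 132*d - 240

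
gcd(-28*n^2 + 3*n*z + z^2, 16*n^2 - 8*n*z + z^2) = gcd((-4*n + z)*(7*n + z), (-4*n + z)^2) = -4*n + z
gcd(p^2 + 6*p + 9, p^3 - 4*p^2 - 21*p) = p + 3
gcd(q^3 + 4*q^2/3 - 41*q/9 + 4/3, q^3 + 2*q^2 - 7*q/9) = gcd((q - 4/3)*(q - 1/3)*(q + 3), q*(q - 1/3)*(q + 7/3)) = q - 1/3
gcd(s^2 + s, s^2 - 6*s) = s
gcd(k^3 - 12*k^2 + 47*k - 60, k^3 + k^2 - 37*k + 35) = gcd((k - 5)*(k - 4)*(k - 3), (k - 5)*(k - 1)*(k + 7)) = k - 5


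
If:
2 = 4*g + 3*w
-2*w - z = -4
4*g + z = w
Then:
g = -1/4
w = 1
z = 2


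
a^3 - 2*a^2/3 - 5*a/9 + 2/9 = (a - 1)*(a - 1/3)*(a + 2/3)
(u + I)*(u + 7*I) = u^2 + 8*I*u - 7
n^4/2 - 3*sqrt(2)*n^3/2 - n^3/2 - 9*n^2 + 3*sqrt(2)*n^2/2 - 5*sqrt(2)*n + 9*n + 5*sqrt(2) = (n/2 + sqrt(2)/2)*(n - 1)*(n - 5*sqrt(2))*(n + sqrt(2))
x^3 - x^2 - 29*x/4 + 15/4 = (x - 3)*(x - 1/2)*(x + 5/2)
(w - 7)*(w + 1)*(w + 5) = w^3 - w^2 - 37*w - 35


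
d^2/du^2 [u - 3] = 0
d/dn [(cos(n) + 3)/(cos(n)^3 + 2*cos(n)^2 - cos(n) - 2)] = (27*cos(n) + 11*cos(2*n) + cos(3*n) + 9)/(2*(cos(n) + 2)^2*sin(n)^3)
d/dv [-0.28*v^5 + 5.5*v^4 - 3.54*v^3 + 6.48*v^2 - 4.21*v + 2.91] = -1.4*v^4 + 22.0*v^3 - 10.62*v^2 + 12.96*v - 4.21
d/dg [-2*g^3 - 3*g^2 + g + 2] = -6*g^2 - 6*g + 1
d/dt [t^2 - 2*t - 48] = 2*t - 2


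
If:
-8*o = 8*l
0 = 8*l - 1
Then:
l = 1/8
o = -1/8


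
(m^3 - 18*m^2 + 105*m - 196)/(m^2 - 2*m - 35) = (m^2 - 11*m + 28)/(m + 5)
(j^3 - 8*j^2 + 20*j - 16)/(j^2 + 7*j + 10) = (j^3 - 8*j^2 + 20*j - 16)/(j^2 + 7*j + 10)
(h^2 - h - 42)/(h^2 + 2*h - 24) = (h - 7)/(h - 4)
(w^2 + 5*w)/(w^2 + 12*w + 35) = w/(w + 7)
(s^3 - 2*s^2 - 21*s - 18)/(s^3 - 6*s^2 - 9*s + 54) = (s + 1)/(s - 3)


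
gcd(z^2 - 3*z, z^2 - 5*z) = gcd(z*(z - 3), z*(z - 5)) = z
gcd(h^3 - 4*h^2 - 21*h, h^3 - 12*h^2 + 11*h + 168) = h^2 - 4*h - 21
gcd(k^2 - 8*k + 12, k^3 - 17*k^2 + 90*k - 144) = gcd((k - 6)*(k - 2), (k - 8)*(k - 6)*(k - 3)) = k - 6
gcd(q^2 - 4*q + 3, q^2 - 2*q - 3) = q - 3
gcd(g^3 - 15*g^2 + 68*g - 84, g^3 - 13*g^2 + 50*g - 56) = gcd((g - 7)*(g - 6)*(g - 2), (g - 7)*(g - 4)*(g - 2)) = g^2 - 9*g + 14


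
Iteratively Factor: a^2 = (a)*(a)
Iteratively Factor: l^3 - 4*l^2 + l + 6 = (l - 3)*(l^2 - l - 2) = (l - 3)*(l - 2)*(l + 1)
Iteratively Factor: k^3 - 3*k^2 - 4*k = (k - 4)*(k^2 + k) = k*(k - 4)*(k + 1)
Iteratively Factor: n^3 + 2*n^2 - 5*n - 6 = (n + 3)*(n^2 - n - 2) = (n + 1)*(n + 3)*(n - 2)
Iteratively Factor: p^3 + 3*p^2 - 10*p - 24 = (p + 4)*(p^2 - p - 6) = (p - 3)*(p + 4)*(p + 2)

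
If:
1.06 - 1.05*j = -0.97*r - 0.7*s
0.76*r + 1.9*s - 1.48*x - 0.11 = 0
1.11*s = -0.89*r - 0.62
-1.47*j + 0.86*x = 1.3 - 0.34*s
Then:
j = -0.30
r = -2.41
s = 1.37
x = 0.45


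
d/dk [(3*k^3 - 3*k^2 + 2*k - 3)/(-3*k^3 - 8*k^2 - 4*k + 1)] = (-33*k^4 - 12*k^3 + 10*k^2 - 54*k - 10)/(9*k^6 + 48*k^5 + 88*k^4 + 58*k^3 - 8*k + 1)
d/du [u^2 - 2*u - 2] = 2*u - 2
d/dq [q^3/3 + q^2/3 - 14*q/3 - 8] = q^2 + 2*q/3 - 14/3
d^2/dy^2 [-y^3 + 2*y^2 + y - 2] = 4 - 6*y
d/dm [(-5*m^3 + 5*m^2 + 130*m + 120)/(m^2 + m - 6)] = 5*(-m^4 - 2*m^3 - 7*m^2 - 60*m - 180)/(m^4 + 2*m^3 - 11*m^2 - 12*m + 36)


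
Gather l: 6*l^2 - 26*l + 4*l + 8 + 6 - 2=6*l^2 - 22*l + 12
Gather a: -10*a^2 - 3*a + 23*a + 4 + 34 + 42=-10*a^2 + 20*a + 80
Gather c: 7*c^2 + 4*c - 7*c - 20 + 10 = 7*c^2 - 3*c - 10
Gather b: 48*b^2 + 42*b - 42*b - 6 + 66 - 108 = 48*b^2 - 48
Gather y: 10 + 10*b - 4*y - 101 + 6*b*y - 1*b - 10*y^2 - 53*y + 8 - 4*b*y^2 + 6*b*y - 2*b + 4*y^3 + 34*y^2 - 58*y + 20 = 7*b + 4*y^3 + y^2*(24 - 4*b) + y*(12*b - 115) - 63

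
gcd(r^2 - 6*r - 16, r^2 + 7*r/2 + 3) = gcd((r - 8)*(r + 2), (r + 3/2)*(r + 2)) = r + 2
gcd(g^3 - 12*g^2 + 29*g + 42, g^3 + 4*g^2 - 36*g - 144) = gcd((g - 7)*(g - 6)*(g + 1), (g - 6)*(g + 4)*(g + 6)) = g - 6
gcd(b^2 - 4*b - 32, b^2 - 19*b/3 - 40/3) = b - 8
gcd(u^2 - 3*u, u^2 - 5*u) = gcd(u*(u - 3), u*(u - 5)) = u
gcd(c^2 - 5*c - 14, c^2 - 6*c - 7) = c - 7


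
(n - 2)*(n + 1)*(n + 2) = n^3 + n^2 - 4*n - 4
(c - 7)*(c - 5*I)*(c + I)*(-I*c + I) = -I*c^4 - 4*c^3 + 8*I*c^3 + 32*c^2 - 12*I*c^2 - 28*c + 40*I*c - 35*I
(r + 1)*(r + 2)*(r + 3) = r^3 + 6*r^2 + 11*r + 6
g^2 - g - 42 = (g - 7)*(g + 6)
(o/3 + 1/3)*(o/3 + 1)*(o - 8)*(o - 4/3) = o^4/9 - 16*o^3/27 - 71*o^2/27 + 44*o/27 + 32/9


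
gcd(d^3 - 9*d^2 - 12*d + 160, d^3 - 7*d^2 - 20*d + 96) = d^2 - 4*d - 32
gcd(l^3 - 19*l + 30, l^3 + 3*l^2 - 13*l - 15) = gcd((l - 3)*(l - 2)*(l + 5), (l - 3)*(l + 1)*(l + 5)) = l^2 + 2*l - 15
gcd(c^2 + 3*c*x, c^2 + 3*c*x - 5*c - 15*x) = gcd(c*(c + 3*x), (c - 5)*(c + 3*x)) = c + 3*x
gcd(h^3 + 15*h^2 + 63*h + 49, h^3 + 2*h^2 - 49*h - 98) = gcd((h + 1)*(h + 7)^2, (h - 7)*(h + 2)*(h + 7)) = h + 7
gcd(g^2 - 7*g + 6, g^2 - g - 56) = 1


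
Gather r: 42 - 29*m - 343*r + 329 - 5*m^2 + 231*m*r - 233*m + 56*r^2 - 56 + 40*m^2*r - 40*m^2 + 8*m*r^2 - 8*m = -45*m^2 - 270*m + r^2*(8*m + 56) + r*(40*m^2 + 231*m - 343) + 315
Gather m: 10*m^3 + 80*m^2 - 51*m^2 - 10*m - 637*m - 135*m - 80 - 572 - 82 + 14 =10*m^3 + 29*m^2 - 782*m - 720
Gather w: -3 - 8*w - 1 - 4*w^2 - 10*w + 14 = -4*w^2 - 18*w + 10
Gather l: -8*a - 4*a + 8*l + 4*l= -12*a + 12*l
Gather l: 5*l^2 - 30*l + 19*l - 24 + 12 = 5*l^2 - 11*l - 12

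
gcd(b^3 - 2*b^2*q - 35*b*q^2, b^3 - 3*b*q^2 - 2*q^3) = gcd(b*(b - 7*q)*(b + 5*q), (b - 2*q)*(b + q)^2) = 1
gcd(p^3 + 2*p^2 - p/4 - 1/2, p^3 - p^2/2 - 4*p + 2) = p^2 + 3*p/2 - 1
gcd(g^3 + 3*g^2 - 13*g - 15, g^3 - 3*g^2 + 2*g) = 1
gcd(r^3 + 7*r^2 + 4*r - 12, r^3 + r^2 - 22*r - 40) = r + 2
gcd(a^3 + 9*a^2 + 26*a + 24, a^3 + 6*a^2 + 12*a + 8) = a + 2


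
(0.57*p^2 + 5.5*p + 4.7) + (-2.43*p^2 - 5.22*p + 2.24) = -1.86*p^2 + 0.28*p + 6.94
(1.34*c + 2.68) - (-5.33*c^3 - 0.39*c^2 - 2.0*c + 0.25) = 5.33*c^3 + 0.39*c^2 + 3.34*c + 2.43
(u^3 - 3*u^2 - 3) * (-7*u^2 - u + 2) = -7*u^5 + 20*u^4 + 5*u^3 + 15*u^2 + 3*u - 6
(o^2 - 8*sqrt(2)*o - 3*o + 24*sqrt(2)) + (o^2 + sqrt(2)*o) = 2*o^2 - 7*sqrt(2)*o - 3*o + 24*sqrt(2)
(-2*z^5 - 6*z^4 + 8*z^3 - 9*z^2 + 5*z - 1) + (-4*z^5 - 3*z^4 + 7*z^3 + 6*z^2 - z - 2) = -6*z^5 - 9*z^4 + 15*z^3 - 3*z^2 + 4*z - 3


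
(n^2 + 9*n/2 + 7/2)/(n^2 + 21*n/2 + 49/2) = (n + 1)/(n + 7)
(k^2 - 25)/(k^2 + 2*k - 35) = (k + 5)/(k + 7)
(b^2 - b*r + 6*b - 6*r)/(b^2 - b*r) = (b + 6)/b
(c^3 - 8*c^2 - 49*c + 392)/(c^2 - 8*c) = c - 49/c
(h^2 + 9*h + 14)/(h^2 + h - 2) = (h + 7)/(h - 1)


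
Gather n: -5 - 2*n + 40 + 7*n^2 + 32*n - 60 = 7*n^2 + 30*n - 25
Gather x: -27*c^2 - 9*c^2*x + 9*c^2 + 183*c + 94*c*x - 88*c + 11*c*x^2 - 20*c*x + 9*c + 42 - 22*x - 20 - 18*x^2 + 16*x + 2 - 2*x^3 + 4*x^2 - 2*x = -18*c^2 + 104*c - 2*x^3 + x^2*(11*c - 14) + x*(-9*c^2 + 74*c - 8) + 24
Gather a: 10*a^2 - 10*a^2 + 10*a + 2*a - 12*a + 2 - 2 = 0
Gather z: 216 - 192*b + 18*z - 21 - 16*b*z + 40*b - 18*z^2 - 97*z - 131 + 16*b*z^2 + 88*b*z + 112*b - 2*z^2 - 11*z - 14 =-40*b + z^2*(16*b - 20) + z*(72*b - 90) + 50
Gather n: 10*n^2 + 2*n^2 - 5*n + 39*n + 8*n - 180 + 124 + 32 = 12*n^2 + 42*n - 24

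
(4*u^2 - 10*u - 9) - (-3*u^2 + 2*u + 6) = 7*u^2 - 12*u - 15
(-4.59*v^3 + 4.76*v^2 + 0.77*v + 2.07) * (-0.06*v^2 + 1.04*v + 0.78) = 0.2754*v^5 - 5.0592*v^4 + 1.324*v^3 + 4.3894*v^2 + 2.7534*v + 1.6146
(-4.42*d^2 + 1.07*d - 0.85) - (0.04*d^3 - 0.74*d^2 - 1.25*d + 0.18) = -0.04*d^3 - 3.68*d^2 + 2.32*d - 1.03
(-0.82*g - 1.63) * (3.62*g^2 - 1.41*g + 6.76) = -2.9684*g^3 - 4.7444*g^2 - 3.2449*g - 11.0188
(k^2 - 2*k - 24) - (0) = k^2 - 2*k - 24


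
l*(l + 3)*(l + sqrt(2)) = l^3 + sqrt(2)*l^2 + 3*l^2 + 3*sqrt(2)*l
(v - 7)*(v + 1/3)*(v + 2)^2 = v^4 - 8*v^3/3 - 25*v^2 - 36*v - 28/3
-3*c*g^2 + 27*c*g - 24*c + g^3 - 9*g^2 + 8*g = (-3*c + g)*(g - 8)*(g - 1)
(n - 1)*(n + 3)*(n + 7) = n^3 + 9*n^2 + 11*n - 21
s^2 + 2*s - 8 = (s - 2)*(s + 4)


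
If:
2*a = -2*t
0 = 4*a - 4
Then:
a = 1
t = -1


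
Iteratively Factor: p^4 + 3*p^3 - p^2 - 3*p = (p + 1)*(p^3 + 2*p^2 - 3*p) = (p - 1)*(p + 1)*(p^2 + 3*p) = (p - 1)*(p + 1)*(p + 3)*(p)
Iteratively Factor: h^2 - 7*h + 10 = (h - 5)*(h - 2)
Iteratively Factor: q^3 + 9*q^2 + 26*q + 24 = (q + 4)*(q^2 + 5*q + 6) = (q + 3)*(q + 4)*(q + 2)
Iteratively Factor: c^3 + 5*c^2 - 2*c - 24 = (c - 2)*(c^2 + 7*c + 12) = (c - 2)*(c + 3)*(c + 4)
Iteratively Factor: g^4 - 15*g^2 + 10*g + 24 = (g - 2)*(g^3 + 2*g^2 - 11*g - 12) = (g - 3)*(g - 2)*(g^2 + 5*g + 4) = (g - 3)*(g - 2)*(g + 1)*(g + 4)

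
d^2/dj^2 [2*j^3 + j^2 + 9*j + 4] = 12*j + 2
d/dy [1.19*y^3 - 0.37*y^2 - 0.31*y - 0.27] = 3.57*y^2 - 0.74*y - 0.31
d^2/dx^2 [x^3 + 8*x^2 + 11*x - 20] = 6*x + 16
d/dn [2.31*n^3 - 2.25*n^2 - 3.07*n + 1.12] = 6.93*n^2 - 4.5*n - 3.07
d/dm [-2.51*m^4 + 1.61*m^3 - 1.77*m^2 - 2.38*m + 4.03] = -10.04*m^3 + 4.83*m^2 - 3.54*m - 2.38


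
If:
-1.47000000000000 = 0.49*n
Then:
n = -3.00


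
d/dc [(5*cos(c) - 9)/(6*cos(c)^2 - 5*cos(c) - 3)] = (-30*sin(c)^2 - 108*cos(c) + 90)*sin(c)/(5*cos(c) - 3*cos(2*c))^2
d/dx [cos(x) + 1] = -sin(x)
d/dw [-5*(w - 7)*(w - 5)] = 60 - 10*w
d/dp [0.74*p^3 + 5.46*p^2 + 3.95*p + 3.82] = 2.22*p^2 + 10.92*p + 3.95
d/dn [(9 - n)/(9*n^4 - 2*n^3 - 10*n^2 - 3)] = (-9*n^4 + 2*n^3 + 10*n^2 - 2*n*(n - 9)*(-18*n^2 + 3*n + 10) + 3)/(-9*n^4 + 2*n^3 + 10*n^2 + 3)^2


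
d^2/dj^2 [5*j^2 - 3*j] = 10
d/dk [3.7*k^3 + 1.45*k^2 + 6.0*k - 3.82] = 11.1*k^2 + 2.9*k + 6.0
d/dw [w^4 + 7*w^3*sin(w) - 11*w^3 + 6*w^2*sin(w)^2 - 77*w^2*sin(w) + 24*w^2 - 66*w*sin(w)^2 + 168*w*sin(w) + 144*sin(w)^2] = 7*w^3*cos(w) + 4*w^3 + 21*w^2*sin(w) + 6*w^2*sin(2*w) - 77*w^2*cos(w) - 33*w^2 + 12*w*sin(w)^2 - 154*w*sin(w) - 66*w*sin(2*w) + 168*w*cos(w) + 48*w - 66*sin(w)^2 + 168*sin(w) + 144*sin(2*w)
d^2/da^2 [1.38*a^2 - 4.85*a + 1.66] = 2.76000000000000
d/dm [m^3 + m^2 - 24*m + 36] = 3*m^2 + 2*m - 24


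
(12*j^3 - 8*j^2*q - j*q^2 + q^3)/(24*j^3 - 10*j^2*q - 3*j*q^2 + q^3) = (-2*j + q)/(-4*j + q)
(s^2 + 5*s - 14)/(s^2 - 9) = (s^2 + 5*s - 14)/(s^2 - 9)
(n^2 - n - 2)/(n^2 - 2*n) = (n + 1)/n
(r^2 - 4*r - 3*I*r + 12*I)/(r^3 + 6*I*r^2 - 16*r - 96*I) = (r - 3*I)/(r^2 + r*(4 + 6*I) + 24*I)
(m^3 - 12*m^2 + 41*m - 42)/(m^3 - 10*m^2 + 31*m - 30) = (m - 7)/(m - 5)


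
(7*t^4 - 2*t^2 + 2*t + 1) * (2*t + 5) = 14*t^5 + 35*t^4 - 4*t^3 - 6*t^2 + 12*t + 5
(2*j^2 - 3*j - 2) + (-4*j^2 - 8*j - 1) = -2*j^2 - 11*j - 3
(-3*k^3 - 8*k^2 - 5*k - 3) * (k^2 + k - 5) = -3*k^5 - 11*k^4 + 2*k^3 + 32*k^2 + 22*k + 15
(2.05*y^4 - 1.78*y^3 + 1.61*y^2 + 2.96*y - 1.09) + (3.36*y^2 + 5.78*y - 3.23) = 2.05*y^4 - 1.78*y^3 + 4.97*y^2 + 8.74*y - 4.32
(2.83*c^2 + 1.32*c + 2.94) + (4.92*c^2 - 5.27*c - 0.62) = 7.75*c^2 - 3.95*c + 2.32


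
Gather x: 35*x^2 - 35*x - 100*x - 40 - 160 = 35*x^2 - 135*x - 200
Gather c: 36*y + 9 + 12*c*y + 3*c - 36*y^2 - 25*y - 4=c*(12*y + 3) - 36*y^2 + 11*y + 5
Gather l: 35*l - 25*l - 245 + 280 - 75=10*l - 40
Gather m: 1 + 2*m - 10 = 2*m - 9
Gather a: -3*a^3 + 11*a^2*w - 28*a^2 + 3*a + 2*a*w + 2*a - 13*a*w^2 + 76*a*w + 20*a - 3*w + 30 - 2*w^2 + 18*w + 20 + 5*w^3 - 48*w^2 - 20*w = -3*a^3 + a^2*(11*w - 28) + a*(-13*w^2 + 78*w + 25) + 5*w^3 - 50*w^2 - 5*w + 50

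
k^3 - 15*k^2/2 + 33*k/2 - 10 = (k - 4)*(k - 5/2)*(k - 1)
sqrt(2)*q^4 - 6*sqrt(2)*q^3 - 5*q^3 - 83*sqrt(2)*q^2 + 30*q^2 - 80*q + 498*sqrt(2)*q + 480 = (q - 6)*(q - 8*sqrt(2))*(q + 5*sqrt(2))*(sqrt(2)*q + 1)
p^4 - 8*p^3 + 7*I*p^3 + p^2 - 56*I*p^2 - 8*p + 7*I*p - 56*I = (p - 8)*(p - I)*(p + I)*(p + 7*I)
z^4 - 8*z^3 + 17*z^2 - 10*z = z*(z - 5)*(z - 2)*(z - 1)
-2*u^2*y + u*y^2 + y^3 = y*(-u + y)*(2*u + y)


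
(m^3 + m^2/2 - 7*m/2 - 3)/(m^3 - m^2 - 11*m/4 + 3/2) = 2*(m + 1)/(2*m - 1)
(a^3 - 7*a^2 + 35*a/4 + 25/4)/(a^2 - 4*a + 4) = (4*a^3 - 28*a^2 + 35*a + 25)/(4*(a^2 - 4*a + 4))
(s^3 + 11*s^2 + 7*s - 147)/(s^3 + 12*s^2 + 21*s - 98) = (s - 3)/(s - 2)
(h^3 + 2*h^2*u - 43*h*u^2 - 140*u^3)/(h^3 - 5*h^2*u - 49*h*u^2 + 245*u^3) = (-h^2 - 9*h*u - 20*u^2)/(-h^2 - 2*h*u + 35*u^2)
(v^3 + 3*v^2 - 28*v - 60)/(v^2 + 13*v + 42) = (v^2 - 3*v - 10)/(v + 7)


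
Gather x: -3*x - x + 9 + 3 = 12 - 4*x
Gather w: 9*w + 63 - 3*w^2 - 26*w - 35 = -3*w^2 - 17*w + 28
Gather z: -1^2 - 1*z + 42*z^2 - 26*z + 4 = 42*z^2 - 27*z + 3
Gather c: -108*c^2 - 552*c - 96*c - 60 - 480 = -108*c^2 - 648*c - 540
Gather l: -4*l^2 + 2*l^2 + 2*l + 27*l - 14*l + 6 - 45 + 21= -2*l^2 + 15*l - 18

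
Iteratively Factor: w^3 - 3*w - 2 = (w - 2)*(w^2 + 2*w + 1) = (w - 2)*(w + 1)*(w + 1)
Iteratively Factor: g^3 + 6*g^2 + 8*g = (g)*(g^2 + 6*g + 8) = g*(g + 2)*(g + 4)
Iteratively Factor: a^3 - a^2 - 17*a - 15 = (a + 1)*(a^2 - 2*a - 15) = (a + 1)*(a + 3)*(a - 5)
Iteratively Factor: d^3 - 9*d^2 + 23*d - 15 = (d - 5)*(d^2 - 4*d + 3) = (d - 5)*(d - 3)*(d - 1)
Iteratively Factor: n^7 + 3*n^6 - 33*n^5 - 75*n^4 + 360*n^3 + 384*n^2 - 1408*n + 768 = (n - 3)*(n^6 + 6*n^5 - 15*n^4 - 120*n^3 + 384*n - 256) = (n - 3)*(n - 1)*(n^5 + 7*n^4 - 8*n^3 - 128*n^2 - 128*n + 256) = (n - 3)*(n - 1)*(n + 4)*(n^4 + 3*n^3 - 20*n^2 - 48*n + 64) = (n - 3)*(n - 1)*(n + 4)^2*(n^3 - n^2 - 16*n + 16) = (n - 4)*(n - 3)*(n - 1)*(n + 4)^2*(n^2 + 3*n - 4) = (n - 4)*(n - 3)*(n - 1)*(n + 4)^3*(n - 1)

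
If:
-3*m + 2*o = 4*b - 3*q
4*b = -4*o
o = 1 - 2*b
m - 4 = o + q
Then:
No Solution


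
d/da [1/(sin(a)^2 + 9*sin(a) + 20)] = -(2*sin(a) + 9)*cos(a)/(sin(a)^2 + 9*sin(a) + 20)^2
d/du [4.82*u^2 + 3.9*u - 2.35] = 9.64*u + 3.9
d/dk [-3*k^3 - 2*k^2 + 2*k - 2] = -9*k^2 - 4*k + 2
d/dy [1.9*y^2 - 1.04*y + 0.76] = 3.8*y - 1.04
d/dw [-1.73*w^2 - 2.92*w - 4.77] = -3.46*w - 2.92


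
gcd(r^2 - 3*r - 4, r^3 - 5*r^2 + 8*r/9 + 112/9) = r - 4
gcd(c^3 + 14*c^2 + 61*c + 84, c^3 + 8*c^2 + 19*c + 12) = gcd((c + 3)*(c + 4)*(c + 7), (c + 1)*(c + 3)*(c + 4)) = c^2 + 7*c + 12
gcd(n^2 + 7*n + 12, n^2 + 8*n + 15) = n + 3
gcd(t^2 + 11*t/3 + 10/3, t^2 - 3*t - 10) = t + 2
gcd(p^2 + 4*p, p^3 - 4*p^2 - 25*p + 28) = p + 4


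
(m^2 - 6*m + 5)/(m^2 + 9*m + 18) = (m^2 - 6*m + 5)/(m^2 + 9*m + 18)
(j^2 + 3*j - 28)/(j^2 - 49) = (j - 4)/(j - 7)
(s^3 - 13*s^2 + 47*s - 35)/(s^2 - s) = s - 12 + 35/s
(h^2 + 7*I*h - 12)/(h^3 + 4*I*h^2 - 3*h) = (h + 4*I)/(h*(h + I))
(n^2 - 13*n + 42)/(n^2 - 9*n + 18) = (n - 7)/(n - 3)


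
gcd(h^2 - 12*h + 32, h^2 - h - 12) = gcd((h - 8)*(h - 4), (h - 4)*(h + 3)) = h - 4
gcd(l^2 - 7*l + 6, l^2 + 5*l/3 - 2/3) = 1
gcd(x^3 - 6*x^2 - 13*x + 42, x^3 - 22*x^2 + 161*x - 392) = x - 7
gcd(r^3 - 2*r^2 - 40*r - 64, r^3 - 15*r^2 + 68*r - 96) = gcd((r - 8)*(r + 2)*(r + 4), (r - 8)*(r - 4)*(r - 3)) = r - 8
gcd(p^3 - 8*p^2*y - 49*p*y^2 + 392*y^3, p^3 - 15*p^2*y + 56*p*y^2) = p^2 - 15*p*y + 56*y^2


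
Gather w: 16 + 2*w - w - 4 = w + 12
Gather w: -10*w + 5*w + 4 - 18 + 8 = -5*w - 6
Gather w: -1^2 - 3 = -4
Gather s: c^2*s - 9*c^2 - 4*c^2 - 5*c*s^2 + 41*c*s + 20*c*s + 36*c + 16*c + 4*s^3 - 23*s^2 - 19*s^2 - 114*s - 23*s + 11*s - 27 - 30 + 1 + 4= -13*c^2 + 52*c + 4*s^3 + s^2*(-5*c - 42) + s*(c^2 + 61*c - 126) - 52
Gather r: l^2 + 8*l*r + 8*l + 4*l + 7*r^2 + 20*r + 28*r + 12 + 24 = l^2 + 12*l + 7*r^2 + r*(8*l + 48) + 36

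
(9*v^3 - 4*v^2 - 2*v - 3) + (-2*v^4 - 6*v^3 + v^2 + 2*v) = -2*v^4 + 3*v^3 - 3*v^2 - 3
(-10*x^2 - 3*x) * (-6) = 60*x^2 + 18*x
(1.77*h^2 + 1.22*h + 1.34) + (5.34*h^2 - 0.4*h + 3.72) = 7.11*h^2 + 0.82*h + 5.06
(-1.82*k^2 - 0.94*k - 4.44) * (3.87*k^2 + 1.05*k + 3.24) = -7.0434*k^4 - 5.5488*k^3 - 24.0666*k^2 - 7.7076*k - 14.3856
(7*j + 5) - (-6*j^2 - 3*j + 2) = 6*j^2 + 10*j + 3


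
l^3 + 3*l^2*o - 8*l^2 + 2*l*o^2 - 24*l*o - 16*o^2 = (l - 8)*(l + o)*(l + 2*o)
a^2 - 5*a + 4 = (a - 4)*(a - 1)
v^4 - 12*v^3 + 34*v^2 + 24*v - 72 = (v - 6)^2*(v - sqrt(2))*(v + sqrt(2))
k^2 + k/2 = k*(k + 1/2)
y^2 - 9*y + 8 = (y - 8)*(y - 1)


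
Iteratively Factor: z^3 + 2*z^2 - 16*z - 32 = (z - 4)*(z^2 + 6*z + 8) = (z - 4)*(z + 2)*(z + 4)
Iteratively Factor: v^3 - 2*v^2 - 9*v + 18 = (v + 3)*(v^2 - 5*v + 6) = (v - 2)*(v + 3)*(v - 3)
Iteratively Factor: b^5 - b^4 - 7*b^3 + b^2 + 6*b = (b - 1)*(b^4 - 7*b^2 - 6*b) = (b - 1)*(b + 2)*(b^3 - 2*b^2 - 3*b) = (b - 3)*(b - 1)*(b + 2)*(b^2 + b) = b*(b - 3)*(b - 1)*(b + 2)*(b + 1)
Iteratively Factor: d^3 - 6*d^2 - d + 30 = (d - 3)*(d^2 - 3*d - 10) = (d - 3)*(d + 2)*(d - 5)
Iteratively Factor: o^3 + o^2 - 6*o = (o)*(o^2 + o - 6) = o*(o - 2)*(o + 3)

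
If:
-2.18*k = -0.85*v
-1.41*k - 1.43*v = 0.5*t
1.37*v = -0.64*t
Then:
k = 0.00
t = 0.00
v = 0.00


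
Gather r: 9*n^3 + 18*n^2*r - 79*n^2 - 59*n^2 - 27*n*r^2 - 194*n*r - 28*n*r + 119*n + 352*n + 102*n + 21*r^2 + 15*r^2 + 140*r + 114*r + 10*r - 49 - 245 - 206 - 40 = 9*n^3 - 138*n^2 + 573*n + r^2*(36 - 27*n) + r*(18*n^2 - 222*n + 264) - 540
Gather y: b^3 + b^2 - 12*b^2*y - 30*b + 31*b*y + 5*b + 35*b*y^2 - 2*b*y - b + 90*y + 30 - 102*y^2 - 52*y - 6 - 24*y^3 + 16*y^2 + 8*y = b^3 + b^2 - 26*b - 24*y^3 + y^2*(35*b - 86) + y*(-12*b^2 + 29*b + 46) + 24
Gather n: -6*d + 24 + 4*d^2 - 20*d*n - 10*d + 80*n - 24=4*d^2 - 16*d + n*(80 - 20*d)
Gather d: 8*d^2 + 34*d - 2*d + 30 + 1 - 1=8*d^2 + 32*d + 30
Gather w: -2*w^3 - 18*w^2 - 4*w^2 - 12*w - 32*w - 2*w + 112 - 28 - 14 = -2*w^3 - 22*w^2 - 46*w + 70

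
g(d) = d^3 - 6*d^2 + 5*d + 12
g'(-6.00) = 185.00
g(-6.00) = -450.00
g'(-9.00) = 356.00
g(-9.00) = -1248.00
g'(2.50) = -6.25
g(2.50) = 2.62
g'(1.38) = -5.85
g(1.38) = 10.10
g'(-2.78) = 61.55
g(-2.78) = -69.76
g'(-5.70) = 170.87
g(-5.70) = -396.63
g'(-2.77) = 61.26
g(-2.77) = -69.14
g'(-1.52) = 30.17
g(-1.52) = -12.97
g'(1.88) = -6.96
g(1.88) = 6.84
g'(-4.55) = 121.71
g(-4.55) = -229.16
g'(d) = 3*d^2 - 12*d + 5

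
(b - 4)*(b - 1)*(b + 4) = b^3 - b^2 - 16*b + 16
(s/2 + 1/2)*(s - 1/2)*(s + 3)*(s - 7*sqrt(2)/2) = s^4/2 - 7*sqrt(2)*s^3/4 + 7*s^3/4 - 49*sqrt(2)*s^2/8 + s^2/2 - 7*sqrt(2)*s/4 - 3*s/4 + 21*sqrt(2)/8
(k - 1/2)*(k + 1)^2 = k^3 + 3*k^2/2 - 1/2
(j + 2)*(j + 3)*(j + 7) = j^3 + 12*j^2 + 41*j + 42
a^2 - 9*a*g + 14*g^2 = (a - 7*g)*(a - 2*g)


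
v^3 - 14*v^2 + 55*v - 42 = (v - 7)*(v - 6)*(v - 1)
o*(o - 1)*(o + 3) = o^3 + 2*o^2 - 3*o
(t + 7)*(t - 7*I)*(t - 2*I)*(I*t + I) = I*t^4 + 9*t^3 + 8*I*t^3 + 72*t^2 - 7*I*t^2 + 63*t - 112*I*t - 98*I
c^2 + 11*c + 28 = (c + 4)*(c + 7)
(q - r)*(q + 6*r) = q^2 + 5*q*r - 6*r^2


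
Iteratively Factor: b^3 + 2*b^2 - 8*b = (b + 4)*(b^2 - 2*b) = b*(b + 4)*(b - 2)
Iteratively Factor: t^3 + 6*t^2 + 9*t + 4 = (t + 1)*(t^2 + 5*t + 4) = (t + 1)^2*(t + 4)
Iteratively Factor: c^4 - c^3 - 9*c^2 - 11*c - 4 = (c + 1)*(c^3 - 2*c^2 - 7*c - 4) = (c + 1)^2*(c^2 - 3*c - 4) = (c - 4)*(c + 1)^2*(c + 1)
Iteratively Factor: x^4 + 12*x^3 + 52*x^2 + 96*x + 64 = (x + 2)*(x^3 + 10*x^2 + 32*x + 32) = (x + 2)*(x + 4)*(x^2 + 6*x + 8) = (x + 2)*(x + 4)^2*(x + 2)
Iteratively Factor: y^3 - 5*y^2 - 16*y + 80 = (y + 4)*(y^2 - 9*y + 20) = (y - 5)*(y + 4)*(y - 4)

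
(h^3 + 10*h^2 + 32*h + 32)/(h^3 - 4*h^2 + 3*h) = (h^3 + 10*h^2 + 32*h + 32)/(h*(h^2 - 4*h + 3))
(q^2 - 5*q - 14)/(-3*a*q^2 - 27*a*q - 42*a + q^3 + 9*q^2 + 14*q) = (q - 7)/(-3*a*q - 21*a + q^2 + 7*q)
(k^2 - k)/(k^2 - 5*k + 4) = k/(k - 4)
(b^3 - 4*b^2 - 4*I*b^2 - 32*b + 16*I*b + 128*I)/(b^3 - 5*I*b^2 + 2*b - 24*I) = (b^2 - 4*b - 32)/(b^2 - I*b + 6)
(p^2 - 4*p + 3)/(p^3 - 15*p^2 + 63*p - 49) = (p - 3)/(p^2 - 14*p + 49)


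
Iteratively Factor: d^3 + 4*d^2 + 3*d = (d + 3)*(d^2 + d) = d*(d + 3)*(d + 1)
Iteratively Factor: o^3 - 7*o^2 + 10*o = (o - 5)*(o^2 - 2*o) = o*(o - 5)*(o - 2)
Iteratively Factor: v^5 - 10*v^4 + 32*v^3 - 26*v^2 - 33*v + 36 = (v - 3)*(v^4 - 7*v^3 + 11*v^2 + 7*v - 12) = (v - 4)*(v - 3)*(v^3 - 3*v^2 - v + 3) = (v - 4)*(v - 3)^2*(v^2 - 1) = (v - 4)*(v - 3)^2*(v - 1)*(v + 1)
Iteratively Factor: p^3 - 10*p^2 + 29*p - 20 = (p - 1)*(p^2 - 9*p + 20) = (p - 4)*(p - 1)*(p - 5)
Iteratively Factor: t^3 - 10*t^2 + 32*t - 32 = (t - 2)*(t^2 - 8*t + 16) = (t - 4)*(t - 2)*(t - 4)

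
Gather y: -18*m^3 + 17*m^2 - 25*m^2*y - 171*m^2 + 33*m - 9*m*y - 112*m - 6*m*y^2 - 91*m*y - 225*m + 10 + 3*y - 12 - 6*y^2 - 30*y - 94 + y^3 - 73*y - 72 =-18*m^3 - 154*m^2 - 304*m + y^3 + y^2*(-6*m - 6) + y*(-25*m^2 - 100*m - 100) - 168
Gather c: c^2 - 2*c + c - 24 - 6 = c^2 - c - 30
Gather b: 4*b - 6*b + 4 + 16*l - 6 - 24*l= -2*b - 8*l - 2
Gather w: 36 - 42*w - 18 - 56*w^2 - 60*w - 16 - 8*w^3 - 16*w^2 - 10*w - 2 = -8*w^3 - 72*w^2 - 112*w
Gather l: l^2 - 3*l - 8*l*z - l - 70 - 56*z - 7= l^2 + l*(-8*z - 4) - 56*z - 77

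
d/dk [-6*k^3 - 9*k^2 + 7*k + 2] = -18*k^2 - 18*k + 7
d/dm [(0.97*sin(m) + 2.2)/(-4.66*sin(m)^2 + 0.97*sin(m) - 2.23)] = (4.5202*sin(m)^2 + 20.504*sin(m) - 4.2971)*cos(m)/(21.7156*sin(m)^4 - 9.0404*sin(m)^3 + 21.7245*sin(m)^2 - 4.3262*sin(m) + 4.9729)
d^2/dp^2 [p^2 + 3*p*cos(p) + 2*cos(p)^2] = -3*p*cos(p) + 8*sin(p)^2 - 6*sin(p) - 2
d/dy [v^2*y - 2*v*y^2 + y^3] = v^2 - 4*v*y + 3*y^2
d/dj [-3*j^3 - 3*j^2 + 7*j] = -9*j^2 - 6*j + 7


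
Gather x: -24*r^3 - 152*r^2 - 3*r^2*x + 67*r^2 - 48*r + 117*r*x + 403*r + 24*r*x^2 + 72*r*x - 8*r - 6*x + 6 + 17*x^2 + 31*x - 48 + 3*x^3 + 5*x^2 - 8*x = -24*r^3 - 85*r^2 + 347*r + 3*x^3 + x^2*(24*r + 22) + x*(-3*r^2 + 189*r + 17) - 42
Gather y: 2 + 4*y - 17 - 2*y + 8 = 2*y - 7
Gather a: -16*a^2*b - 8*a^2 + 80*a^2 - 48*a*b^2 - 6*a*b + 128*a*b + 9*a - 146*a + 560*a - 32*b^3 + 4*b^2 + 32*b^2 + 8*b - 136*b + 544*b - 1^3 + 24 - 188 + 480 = a^2*(72 - 16*b) + a*(-48*b^2 + 122*b + 423) - 32*b^3 + 36*b^2 + 416*b + 315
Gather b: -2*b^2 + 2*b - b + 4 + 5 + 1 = -2*b^2 + b + 10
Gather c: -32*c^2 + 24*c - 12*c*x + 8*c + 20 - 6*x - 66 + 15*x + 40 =-32*c^2 + c*(32 - 12*x) + 9*x - 6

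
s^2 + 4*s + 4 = (s + 2)^2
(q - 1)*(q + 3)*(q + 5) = q^3 + 7*q^2 + 7*q - 15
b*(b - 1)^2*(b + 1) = b^4 - b^3 - b^2 + b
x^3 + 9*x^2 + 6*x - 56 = (x - 2)*(x + 4)*(x + 7)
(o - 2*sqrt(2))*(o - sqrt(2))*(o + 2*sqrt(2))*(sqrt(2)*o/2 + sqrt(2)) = sqrt(2)*o^4/2 - o^3 + sqrt(2)*o^3 - 4*sqrt(2)*o^2 - 2*o^2 - 8*sqrt(2)*o + 8*o + 16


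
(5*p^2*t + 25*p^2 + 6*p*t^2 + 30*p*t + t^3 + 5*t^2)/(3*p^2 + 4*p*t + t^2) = (5*p*t + 25*p + t^2 + 5*t)/(3*p + t)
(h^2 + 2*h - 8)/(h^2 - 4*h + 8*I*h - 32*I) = (h^2 + 2*h - 8)/(h^2 + h*(-4 + 8*I) - 32*I)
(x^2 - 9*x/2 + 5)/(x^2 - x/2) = (2*x^2 - 9*x + 10)/(x*(2*x - 1))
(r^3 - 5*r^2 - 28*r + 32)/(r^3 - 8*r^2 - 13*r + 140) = (r^2 - 9*r + 8)/(r^2 - 12*r + 35)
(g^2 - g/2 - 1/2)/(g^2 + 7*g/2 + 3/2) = (g - 1)/(g + 3)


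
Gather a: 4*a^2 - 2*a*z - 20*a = 4*a^2 + a*(-2*z - 20)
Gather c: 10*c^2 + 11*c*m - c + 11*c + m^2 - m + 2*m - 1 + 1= 10*c^2 + c*(11*m + 10) + m^2 + m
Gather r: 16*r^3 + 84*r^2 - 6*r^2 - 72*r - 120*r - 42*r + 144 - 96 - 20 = 16*r^3 + 78*r^2 - 234*r + 28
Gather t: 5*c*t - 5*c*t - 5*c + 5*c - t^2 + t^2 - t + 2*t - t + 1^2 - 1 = 0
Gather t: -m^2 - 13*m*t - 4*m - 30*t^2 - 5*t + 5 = -m^2 - 4*m - 30*t^2 + t*(-13*m - 5) + 5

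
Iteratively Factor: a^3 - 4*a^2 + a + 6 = (a - 3)*(a^2 - a - 2) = (a - 3)*(a - 2)*(a + 1)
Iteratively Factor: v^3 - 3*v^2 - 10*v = (v)*(v^2 - 3*v - 10) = v*(v + 2)*(v - 5)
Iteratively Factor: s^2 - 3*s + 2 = (s - 1)*(s - 2)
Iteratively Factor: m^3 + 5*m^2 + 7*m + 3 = (m + 1)*(m^2 + 4*m + 3) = (m + 1)^2*(m + 3)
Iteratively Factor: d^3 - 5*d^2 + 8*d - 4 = (d - 2)*(d^2 - 3*d + 2) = (d - 2)^2*(d - 1)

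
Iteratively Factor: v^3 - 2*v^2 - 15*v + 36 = (v + 4)*(v^2 - 6*v + 9) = (v - 3)*(v + 4)*(v - 3)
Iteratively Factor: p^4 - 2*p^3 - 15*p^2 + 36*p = (p + 4)*(p^3 - 6*p^2 + 9*p) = (p - 3)*(p + 4)*(p^2 - 3*p) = p*(p - 3)*(p + 4)*(p - 3)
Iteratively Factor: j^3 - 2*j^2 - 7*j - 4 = (j - 4)*(j^2 + 2*j + 1) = (j - 4)*(j + 1)*(j + 1)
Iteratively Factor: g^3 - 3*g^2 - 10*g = (g - 5)*(g^2 + 2*g) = (g - 5)*(g + 2)*(g)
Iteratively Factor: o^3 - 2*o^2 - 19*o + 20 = (o + 4)*(o^2 - 6*o + 5) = (o - 1)*(o + 4)*(o - 5)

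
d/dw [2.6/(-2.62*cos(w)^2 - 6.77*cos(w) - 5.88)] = -(13.624*cos(w) + 17.602)*sin(w)/(2.62*cos(w)^2 + 6.77*cos(w) + 5.88)^2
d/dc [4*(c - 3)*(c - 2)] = 8*c - 20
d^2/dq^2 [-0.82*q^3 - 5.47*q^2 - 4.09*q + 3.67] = -4.92*q - 10.94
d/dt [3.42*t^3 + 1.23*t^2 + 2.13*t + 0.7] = 10.26*t^2 + 2.46*t + 2.13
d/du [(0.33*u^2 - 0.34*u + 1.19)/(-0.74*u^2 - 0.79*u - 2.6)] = (-0.5123*u^2 + 0.0451999999999997*u + 1.8241)/(0.5476*u^4 + 1.1692*u^3 + 4.4721*u^2 + 4.108*u + 6.76)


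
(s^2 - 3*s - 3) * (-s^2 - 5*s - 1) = -s^4 - 2*s^3 + 17*s^2 + 18*s + 3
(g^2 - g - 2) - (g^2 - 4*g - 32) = 3*g + 30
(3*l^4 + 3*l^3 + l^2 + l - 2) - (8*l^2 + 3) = 3*l^4 + 3*l^3 - 7*l^2 + l - 5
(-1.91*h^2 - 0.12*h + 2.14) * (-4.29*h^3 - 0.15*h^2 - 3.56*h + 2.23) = 8.1939*h^5 + 0.8013*h^4 - 2.363*h^3 - 4.1531*h^2 - 7.886*h + 4.7722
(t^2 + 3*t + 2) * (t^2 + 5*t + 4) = t^4 + 8*t^3 + 21*t^2 + 22*t + 8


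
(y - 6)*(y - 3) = y^2 - 9*y + 18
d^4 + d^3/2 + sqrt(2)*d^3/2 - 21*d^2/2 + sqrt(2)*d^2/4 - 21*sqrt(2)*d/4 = d*(d - 3)*(d + 7/2)*(d + sqrt(2)/2)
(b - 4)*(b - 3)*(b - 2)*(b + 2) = b^4 - 7*b^3 + 8*b^2 + 28*b - 48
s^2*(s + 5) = s^3 + 5*s^2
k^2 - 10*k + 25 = (k - 5)^2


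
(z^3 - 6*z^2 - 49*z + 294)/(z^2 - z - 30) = (z^2 - 49)/(z + 5)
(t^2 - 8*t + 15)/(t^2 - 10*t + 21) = (t - 5)/(t - 7)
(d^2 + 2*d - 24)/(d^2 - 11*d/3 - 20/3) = 3*(-d^2 - 2*d + 24)/(-3*d^2 + 11*d + 20)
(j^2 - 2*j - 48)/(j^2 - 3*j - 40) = (j + 6)/(j + 5)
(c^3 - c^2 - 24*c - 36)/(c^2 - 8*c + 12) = (c^2 + 5*c + 6)/(c - 2)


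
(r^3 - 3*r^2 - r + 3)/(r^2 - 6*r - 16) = (-r^3 + 3*r^2 + r - 3)/(-r^2 + 6*r + 16)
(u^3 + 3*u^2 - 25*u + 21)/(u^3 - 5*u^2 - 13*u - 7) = (-u^3 - 3*u^2 + 25*u - 21)/(-u^3 + 5*u^2 + 13*u + 7)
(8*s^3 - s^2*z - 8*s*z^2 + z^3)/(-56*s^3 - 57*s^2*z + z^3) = (-s + z)/(7*s + z)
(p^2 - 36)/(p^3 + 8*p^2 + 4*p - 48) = (p - 6)/(p^2 + 2*p - 8)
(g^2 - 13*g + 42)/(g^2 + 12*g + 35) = (g^2 - 13*g + 42)/(g^2 + 12*g + 35)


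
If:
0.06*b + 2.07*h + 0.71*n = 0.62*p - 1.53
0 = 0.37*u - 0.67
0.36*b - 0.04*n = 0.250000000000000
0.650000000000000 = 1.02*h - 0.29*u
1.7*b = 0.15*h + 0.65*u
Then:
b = 0.79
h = 1.15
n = 0.90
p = 7.42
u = 1.81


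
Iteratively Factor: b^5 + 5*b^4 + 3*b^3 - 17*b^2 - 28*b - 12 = (b + 1)*(b^4 + 4*b^3 - b^2 - 16*b - 12) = (b + 1)*(b + 3)*(b^3 + b^2 - 4*b - 4) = (b + 1)*(b + 2)*(b + 3)*(b^2 - b - 2) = (b - 2)*(b + 1)*(b + 2)*(b + 3)*(b + 1)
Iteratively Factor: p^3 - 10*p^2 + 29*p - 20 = (p - 5)*(p^2 - 5*p + 4) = (p - 5)*(p - 4)*(p - 1)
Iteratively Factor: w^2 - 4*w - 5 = (w + 1)*(w - 5)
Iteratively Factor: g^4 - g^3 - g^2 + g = (g - 1)*(g^3 - g) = (g - 1)*(g + 1)*(g^2 - g) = (g - 1)^2*(g + 1)*(g)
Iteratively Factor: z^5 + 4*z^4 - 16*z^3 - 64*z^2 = (z + 4)*(z^4 - 16*z^2) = (z - 4)*(z + 4)*(z^3 + 4*z^2) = z*(z - 4)*(z + 4)*(z^2 + 4*z) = z^2*(z - 4)*(z + 4)*(z + 4)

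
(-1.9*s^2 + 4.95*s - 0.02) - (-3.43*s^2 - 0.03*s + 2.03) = 1.53*s^2 + 4.98*s - 2.05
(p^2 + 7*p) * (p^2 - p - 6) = p^4 + 6*p^3 - 13*p^2 - 42*p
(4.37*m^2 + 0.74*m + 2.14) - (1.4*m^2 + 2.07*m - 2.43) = 2.97*m^2 - 1.33*m + 4.57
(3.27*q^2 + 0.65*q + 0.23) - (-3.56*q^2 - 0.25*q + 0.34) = 6.83*q^2 + 0.9*q - 0.11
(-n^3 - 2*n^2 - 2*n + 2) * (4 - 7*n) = 7*n^4 + 10*n^3 + 6*n^2 - 22*n + 8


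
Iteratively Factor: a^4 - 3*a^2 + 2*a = (a + 2)*(a^3 - 2*a^2 + a) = a*(a + 2)*(a^2 - 2*a + 1) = a*(a - 1)*(a + 2)*(a - 1)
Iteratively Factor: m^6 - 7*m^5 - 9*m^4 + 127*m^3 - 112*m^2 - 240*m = (m + 4)*(m^5 - 11*m^4 + 35*m^3 - 13*m^2 - 60*m) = (m - 5)*(m + 4)*(m^4 - 6*m^3 + 5*m^2 + 12*m) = m*(m - 5)*(m + 4)*(m^3 - 6*m^2 + 5*m + 12) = m*(m - 5)*(m + 1)*(m + 4)*(m^2 - 7*m + 12) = m*(m - 5)*(m - 3)*(m + 1)*(m + 4)*(m - 4)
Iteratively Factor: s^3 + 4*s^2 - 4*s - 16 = (s - 2)*(s^2 + 6*s + 8) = (s - 2)*(s + 2)*(s + 4)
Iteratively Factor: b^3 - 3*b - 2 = (b + 1)*(b^2 - b - 2) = (b - 2)*(b + 1)*(b + 1)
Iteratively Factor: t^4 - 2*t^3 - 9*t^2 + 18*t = (t + 3)*(t^3 - 5*t^2 + 6*t) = (t - 3)*(t + 3)*(t^2 - 2*t) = t*(t - 3)*(t + 3)*(t - 2)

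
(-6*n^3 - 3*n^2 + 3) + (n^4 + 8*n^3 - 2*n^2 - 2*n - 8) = n^4 + 2*n^3 - 5*n^2 - 2*n - 5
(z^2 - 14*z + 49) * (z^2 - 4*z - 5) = z^4 - 18*z^3 + 100*z^2 - 126*z - 245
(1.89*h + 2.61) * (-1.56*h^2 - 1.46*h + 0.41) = -2.9484*h^3 - 6.831*h^2 - 3.0357*h + 1.0701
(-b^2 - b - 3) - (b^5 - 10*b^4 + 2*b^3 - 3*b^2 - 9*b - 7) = -b^5 + 10*b^4 - 2*b^3 + 2*b^2 + 8*b + 4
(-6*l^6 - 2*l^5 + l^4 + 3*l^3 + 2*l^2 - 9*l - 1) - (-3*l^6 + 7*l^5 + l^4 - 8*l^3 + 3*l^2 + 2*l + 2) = -3*l^6 - 9*l^5 + 11*l^3 - l^2 - 11*l - 3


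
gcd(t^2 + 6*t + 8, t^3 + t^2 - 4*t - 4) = t + 2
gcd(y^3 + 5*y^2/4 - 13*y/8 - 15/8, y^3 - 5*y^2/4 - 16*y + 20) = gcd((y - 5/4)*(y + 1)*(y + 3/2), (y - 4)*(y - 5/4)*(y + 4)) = y - 5/4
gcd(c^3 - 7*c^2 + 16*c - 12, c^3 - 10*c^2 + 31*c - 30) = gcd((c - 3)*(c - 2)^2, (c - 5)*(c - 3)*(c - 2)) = c^2 - 5*c + 6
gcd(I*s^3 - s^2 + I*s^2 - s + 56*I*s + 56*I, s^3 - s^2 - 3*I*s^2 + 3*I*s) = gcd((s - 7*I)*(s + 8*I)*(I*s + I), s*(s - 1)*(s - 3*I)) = 1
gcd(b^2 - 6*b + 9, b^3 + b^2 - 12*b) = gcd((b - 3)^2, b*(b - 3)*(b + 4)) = b - 3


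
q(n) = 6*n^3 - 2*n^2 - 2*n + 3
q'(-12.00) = 2638.00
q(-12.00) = -10629.00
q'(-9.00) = 1492.00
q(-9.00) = -4515.00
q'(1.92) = 56.68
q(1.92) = 34.25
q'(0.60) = 2.08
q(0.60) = 2.38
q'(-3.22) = 197.51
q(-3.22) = -211.61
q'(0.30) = -1.58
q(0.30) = 2.38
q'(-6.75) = 845.12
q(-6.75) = -1919.91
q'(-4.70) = 414.42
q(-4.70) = -654.72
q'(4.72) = 380.13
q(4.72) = 579.93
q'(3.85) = 249.40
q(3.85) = 308.05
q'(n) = 18*n^2 - 4*n - 2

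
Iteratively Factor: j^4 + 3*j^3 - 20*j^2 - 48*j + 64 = (j - 4)*(j^3 + 7*j^2 + 8*j - 16) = (j - 4)*(j + 4)*(j^2 + 3*j - 4) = (j - 4)*(j - 1)*(j + 4)*(j + 4)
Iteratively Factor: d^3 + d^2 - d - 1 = (d + 1)*(d^2 - 1) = (d - 1)*(d + 1)*(d + 1)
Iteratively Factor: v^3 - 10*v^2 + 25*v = (v - 5)*(v^2 - 5*v) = v*(v - 5)*(v - 5)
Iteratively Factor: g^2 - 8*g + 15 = (g - 5)*(g - 3)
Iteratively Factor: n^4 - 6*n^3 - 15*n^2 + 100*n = (n + 4)*(n^3 - 10*n^2 + 25*n) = (n - 5)*(n + 4)*(n^2 - 5*n) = n*(n - 5)*(n + 4)*(n - 5)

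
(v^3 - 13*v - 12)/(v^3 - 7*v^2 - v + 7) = (v^2 - v - 12)/(v^2 - 8*v + 7)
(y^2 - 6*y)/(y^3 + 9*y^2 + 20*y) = (y - 6)/(y^2 + 9*y + 20)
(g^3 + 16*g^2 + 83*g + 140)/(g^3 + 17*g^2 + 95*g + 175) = (g + 4)/(g + 5)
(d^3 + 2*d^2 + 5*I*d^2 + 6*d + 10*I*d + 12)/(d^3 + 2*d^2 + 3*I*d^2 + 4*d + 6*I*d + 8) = (d + 6*I)/(d + 4*I)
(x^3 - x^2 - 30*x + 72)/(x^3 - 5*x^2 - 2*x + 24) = (x + 6)/(x + 2)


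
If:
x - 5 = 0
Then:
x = 5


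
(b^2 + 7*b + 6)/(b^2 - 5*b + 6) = (b^2 + 7*b + 6)/(b^2 - 5*b + 6)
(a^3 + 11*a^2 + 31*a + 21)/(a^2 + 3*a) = a + 8 + 7/a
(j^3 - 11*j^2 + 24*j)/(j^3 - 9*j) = (j - 8)/(j + 3)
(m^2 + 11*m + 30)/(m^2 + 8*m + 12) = (m + 5)/(m + 2)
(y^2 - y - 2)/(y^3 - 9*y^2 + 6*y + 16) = 1/(y - 8)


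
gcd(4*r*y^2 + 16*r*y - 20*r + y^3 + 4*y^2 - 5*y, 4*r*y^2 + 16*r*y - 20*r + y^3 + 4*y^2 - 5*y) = 4*r*y^2 + 16*r*y - 20*r + y^3 + 4*y^2 - 5*y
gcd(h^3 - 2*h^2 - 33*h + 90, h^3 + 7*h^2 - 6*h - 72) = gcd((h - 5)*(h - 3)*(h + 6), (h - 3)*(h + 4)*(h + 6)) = h^2 + 3*h - 18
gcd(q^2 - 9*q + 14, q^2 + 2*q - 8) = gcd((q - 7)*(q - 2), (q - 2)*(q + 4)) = q - 2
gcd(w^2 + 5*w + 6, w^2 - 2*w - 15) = w + 3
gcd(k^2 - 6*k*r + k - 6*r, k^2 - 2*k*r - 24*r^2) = -k + 6*r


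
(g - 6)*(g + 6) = g^2 - 36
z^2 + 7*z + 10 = (z + 2)*(z + 5)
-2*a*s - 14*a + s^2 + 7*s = (-2*a + s)*(s + 7)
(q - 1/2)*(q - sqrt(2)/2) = q^2 - sqrt(2)*q/2 - q/2 + sqrt(2)/4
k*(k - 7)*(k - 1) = k^3 - 8*k^2 + 7*k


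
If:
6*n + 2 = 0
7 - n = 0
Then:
No Solution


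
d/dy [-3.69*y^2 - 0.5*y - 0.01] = -7.38*y - 0.5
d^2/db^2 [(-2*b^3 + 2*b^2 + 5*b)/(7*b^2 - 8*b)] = 458/(343*b^3 - 1176*b^2 + 1344*b - 512)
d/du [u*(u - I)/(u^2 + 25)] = (I*u^2 + 50*u - 25*I)/(u^4 + 50*u^2 + 625)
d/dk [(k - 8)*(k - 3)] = 2*k - 11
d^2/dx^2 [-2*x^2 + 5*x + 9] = -4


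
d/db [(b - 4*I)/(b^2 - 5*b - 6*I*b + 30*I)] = (-b^2 + 8*I*b + 24 + 10*I)/(b^4 + b^3*(-10 - 12*I) + b^2*(-11 + 120*I) + b*(360 - 300*I) - 900)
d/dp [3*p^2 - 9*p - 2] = 6*p - 9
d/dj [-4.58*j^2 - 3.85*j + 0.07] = -9.16*j - 3.85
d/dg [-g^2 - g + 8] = -2*g - 1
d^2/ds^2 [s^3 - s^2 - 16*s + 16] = 6*s - 2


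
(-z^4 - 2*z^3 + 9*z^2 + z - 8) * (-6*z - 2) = 6*z^5 + 14*z^4 - 50*z^3 - 24*z^2 + 46*z + 16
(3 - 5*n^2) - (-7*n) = -5*n^2 + 7*n + 3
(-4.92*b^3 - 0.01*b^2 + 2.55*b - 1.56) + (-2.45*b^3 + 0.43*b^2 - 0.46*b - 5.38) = -7.37*b^3 + 0.42*b^2 + 2.09*b - 6.94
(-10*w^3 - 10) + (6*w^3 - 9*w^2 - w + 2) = -4*w^3 - 9*w^2 - w - 8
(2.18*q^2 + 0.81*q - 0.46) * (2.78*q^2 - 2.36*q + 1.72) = 6.0604*q^4 - 2.893*q^3 + 0.5592*q^2 + 2.4788*q - 0.7912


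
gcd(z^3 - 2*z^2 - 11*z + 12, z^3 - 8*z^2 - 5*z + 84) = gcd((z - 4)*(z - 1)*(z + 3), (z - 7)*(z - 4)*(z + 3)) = z^2 - z - 12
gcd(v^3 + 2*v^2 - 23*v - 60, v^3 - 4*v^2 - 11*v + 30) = v^2 - 2*v - 15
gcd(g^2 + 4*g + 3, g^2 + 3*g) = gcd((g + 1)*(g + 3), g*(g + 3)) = g + 3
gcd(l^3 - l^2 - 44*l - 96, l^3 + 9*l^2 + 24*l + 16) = l + 4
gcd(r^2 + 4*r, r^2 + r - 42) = 1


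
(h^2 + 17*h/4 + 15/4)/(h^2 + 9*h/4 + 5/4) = (h + 3)/(h + 1)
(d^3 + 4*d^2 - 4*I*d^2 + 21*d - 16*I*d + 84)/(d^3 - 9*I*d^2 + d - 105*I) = (d + 4)/(d - 5*I)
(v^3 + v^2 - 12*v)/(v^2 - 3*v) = v + 4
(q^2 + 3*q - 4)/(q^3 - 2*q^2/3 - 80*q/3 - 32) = 3*(q - 1)/(3*q^2 - 14*q - 24)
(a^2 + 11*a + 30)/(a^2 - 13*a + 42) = (a^2 + 11*a + 30)/(a^2 - 13*a + 42)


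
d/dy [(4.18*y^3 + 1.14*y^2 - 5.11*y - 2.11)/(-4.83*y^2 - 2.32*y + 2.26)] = (-20.1894*y^4 - 19.3952*y^3 + 1.01429999999999*y^2 - 15.2298*y - 16.4438)/(23.3289*y^4 + 22.4112*y^3 - 16.4492*y^2 - 10.4864*y + 5.1076)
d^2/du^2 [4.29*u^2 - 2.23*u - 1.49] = 8.58000000000000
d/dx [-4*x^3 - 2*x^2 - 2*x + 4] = -12*x^2 - 4*x - 2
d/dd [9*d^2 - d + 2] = 18*d - 1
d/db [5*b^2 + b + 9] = 10*b + 1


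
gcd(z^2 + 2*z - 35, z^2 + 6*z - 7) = z + 7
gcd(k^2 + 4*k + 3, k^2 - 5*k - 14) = 1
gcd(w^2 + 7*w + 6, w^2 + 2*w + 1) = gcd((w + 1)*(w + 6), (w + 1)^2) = w + 1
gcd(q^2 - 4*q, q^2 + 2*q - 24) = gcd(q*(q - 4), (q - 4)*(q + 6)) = q - 4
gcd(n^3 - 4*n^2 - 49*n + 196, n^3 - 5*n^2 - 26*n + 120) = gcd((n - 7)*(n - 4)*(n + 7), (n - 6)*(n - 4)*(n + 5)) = n - 4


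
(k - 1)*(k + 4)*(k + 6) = k^3 + 9*k^2 + 14*k - 24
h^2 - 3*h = h*(h - 3)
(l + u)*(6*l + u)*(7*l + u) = 42*l^3 + 55*l^2*u + 14*l*u^2 + u^3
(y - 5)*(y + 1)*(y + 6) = y^3 + 2*y^2 - 29*y - 30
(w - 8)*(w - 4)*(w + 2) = w^3 - 10*w^2 + 8*w + 64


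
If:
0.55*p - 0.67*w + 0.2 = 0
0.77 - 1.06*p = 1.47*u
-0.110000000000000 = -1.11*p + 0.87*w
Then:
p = 0.93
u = -0.15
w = 1.07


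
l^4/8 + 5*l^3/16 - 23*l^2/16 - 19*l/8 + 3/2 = (l/4 + 1)*(l/2 + 1)*(l - 3)*(l - 1/2)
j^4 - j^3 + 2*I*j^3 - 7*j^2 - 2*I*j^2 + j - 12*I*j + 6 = (j - 3)*(j + 2)*(j + I)^2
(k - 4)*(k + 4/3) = k^2 - 8*k/3 - 16/3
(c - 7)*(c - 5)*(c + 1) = c^3 - 11*c^2 + 23*c + 35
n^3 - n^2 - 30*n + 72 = (n - 4)*(n - 3)*(n + 6)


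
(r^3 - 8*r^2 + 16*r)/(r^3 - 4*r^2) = (r - 4)/r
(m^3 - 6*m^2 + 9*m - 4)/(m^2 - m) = m - 5 + 4/m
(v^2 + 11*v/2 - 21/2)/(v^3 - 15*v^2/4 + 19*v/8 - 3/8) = 4*(2*v^2 + 11*v - 21)/(8*v^3 - 30*v^2 + 19*v - 3)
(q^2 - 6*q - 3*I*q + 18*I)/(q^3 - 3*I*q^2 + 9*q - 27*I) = (q - 6)/(q^2 + 9)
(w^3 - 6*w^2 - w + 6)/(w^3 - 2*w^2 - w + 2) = (w - 6)/(w - 2)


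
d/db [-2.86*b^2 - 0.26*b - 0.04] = -5.72*b - 0.26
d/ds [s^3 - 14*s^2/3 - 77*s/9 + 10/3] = 3*s^2 - 28*s/3 - 77/9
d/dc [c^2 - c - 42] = 2*c - 1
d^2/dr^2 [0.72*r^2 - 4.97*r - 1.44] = 1.44000000000000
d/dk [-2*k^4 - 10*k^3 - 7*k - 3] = -8*k^3 - 30*k^2 - 7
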